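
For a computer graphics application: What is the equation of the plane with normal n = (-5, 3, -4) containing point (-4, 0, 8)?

The plane through P with normal n = (a, b, c) satisfies n·(r - P) = 0,
i.e. ax + by + cz = a·x₀ + b·y₀ + c·z₀.
d = (-5)·(-4) + 3·0 + (-4)·8
  = 20 + 0 - 32
  = -12
Equation: -5x + 3y - 4z = -12

-5x + 3y - 4z = -12


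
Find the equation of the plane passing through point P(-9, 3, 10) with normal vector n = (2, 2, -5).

The plane through P with normal n = (a, b, c) satisfies n·(r - P) = 0,
i.e. ax + by + cz = a·x₀ + b·y₀ + c·z₀.
d = 2·(-9) + 2·3 + (-5)·10
  = -18 + 6 - 50
  = -62
Equation: 2x + 2y - 5z = -62

2x + 2y - 5z = -62


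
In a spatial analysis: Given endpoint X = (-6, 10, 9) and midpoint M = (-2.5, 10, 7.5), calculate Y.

Y = 2M - X
  = (2·(-2.5) - (-6), 2·10 - 10, 2·7.5 - 9)
  = (-5 + 6, 20 - 10, 15 - 9)
  = (1, 10, 6)

(1, 10, 6)


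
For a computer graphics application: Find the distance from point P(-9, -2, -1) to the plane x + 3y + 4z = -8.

distance = |a·x₀ + b·y₀ + c·z₀ - d| / √(a² + b² + c²)
  = |1·(-9) + 3·(-2) + 4·(-1) - (-8)| / √(1² + 3² + 4²)
  = |-9 - 6 - 4 + 8| / √(1 + 9 + 16)
  = |-11| / √26
  = 11 / 5.099
  ≈ 2.157

2.157


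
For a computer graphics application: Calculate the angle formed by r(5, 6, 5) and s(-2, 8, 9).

r·s = 5·(-2) + 6·8 + 5·9 = -10 + 48 + 45 = 83
|r| = √(5² + 6² + 5²) = √86 ≈ 9.274
|s| = √((-2)² + 8² + 9²) = √149 ≈ 12.21
cos θ = (r·s)/(|r||s|) = 83/(9.274·12.21) ≈ 0.7332
θ = arccos(0.7332) ≈ 42.84°

42.84°


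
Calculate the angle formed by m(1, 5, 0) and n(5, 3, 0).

m·n = 1·5 + 5·3 + 0·0 = 5 + 15 + 0 = 20
|m| = √(1² + 5² + 0²) = √26 ≈ 5.099
|n| = √(5² + 3² + 0²) = √34 ≈ 5.831
cos θ = (m·n)/(|m||n|) = 20/(5.099·5.831) ≈ 0.6727
θ = arccos(0.6727) ≈ 47.73°

47.73°


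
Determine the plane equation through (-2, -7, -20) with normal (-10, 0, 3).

The plane through P with normal n = (a, b, c) satisfies n·(r - P) = 0,
i.e. ax + by + cz = a·x₀ + b·y₀ + c·z₀.
d = (-10)·(-2) + 0·(-7) + 3·(-20)
  = 20 + 0 - 60
  = -40
Equation: -10x + 3z = -40

-10x + 3z = -40


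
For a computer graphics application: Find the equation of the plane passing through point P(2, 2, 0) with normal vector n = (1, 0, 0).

The plane through P with normal n = (a, b, c) satisfies n·(r - P) = 0,
i.e. ax + by + cz = a·x₀ + b·y₀ + c·z₀.
d = 1·2 + 0·2 + 0·0
  = 2 + 0 + 0
  = 2
Equation: x = 2

x = 2


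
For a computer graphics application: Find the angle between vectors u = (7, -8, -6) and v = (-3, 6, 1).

u·v = 7·(-3) + (-8)·6 + (-6)·1 = -21 - 48 - 6 = -75
|u| = √(7² + (-8)² + (-6)²) = √149 ≈ 12.21
|v| = √((-3)² + 6² + 1²) = √46 ≈ 6.782
cos θ = (u·v)/(|u||v|) = -75/(12.21·6.782) ≈ -0.9059
θ = arccos(-0.9059) ≈ 154.9°

154.9°


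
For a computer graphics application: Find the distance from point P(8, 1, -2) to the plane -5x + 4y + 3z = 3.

distance = |a·x₀ + b·y₀ + c·z₀ - d| / √(a² + b² + c²)
  = |(-5)·8 + 4·1 + 3·(-2) - 3| / √((-5)² + 4² + 3²)
  = |-40 + 4 - 6 - 3| / √(25 + 16 + 9)
  = |-45| / √50
  = 45 / 7.071
  ≈ 6.364

6.364


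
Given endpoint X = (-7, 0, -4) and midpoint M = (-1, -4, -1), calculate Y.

Y = 2M - X
  = (2·(-1) - (-7), 2·(-4) - 0, 2·(-1) - (-4))
  = (-2 + 7, -8 + 0, -2 + 4)
  = (5, -8, 2)

(5, -8, 2)


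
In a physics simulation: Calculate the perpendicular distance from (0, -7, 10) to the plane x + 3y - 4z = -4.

distance = |a·x₀ + b·y₀ + c·z₀ - d| / √(a² + b² + c²)
  = |1·0 + 3·(-7) + (-4)·10 - (-4)| / √(1² + 3² + (-4)²)
  = |0 - 21 - 40 + 4| / √(1 + 9 + 16)
  = |-57| / √26
  = 57 / 5.099
  ≈ 11.18

11.18


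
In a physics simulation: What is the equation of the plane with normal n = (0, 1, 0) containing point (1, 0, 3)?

The plane through P with normal n = (a, b, c) satisfies n·(r - P) = 0,
i.e. ax + by + cz = a·x₀ + b·y₀ + c·z₀.
d = 0·1 + 1·0 + 0·3
  = 0 + 0 + 0
  = 0
Equation: y = 0

y = 0


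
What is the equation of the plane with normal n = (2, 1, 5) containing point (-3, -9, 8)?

The plane through P with normal n = (a, b, c) satisfies n·(r - P) = 0,
i.e. ax + by + cz = a·x₀ + b·y₀ + c·z₀.
d = 2·(-3) + 1·(-9) + 5·8
  = -6 - 9 + 40
  = 25
Equation: 2x + y + 5z = 25

2x + y + 5z = 25


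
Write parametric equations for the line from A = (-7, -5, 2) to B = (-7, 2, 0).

Direction vector d = B - A = (-7 + 7, 2 + 5, 0 - 2) = (0, 7, -2)
Parametric form r = A + t·d:
x = -7, y = -5 + 7t, z = 2 - 2t

x = -7, y = -5 + 7t, z = 2 - 2t


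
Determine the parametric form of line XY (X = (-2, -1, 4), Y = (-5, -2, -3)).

Direction vector d = Y - X = (-5 + 2, -2 + 1, -3 - 4) = (-3, -1, -7)
Parametric form r = X + t·d:
x = -2 - 3t, y = -1 - t, z = 4 - 7t

x = -2 - 3t, y = -1 - t, z = 4 - 7t


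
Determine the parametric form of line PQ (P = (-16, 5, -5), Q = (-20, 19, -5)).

Direction vector d = Q - P = (-20 + 16, 19 - 5, -5 + 5) = (-4, 14, 0)
Parametric form r = P + t·d:
x = -16 - 4t, y = 5 + 14t, z = -5

x = -16 - 4t, y = 5 + 14t, z = -5


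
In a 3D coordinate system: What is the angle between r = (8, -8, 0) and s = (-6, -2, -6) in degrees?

r·s = 8·(-6) + (-8)·(-2) + 0·(-6) = -48 + 16 + 0 = -32
|r| = √(8² + (-8)² + 0²) = √128 ≈ 11.31
|s| = √((-6)² + (-2)² + (-6)²) = √76 ≈ 8.718
cos θ = (r·s)/(|r||s|) = -32/(11.31·8.718) ≈ -0.3244
θ = arccos(-0.3244) ≈ 108.9°

108.9°


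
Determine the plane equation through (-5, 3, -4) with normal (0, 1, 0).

The plane through P with normal n = (a, b, c) satisfies n·(r - P) = 0,
i.e. ax + by + cz = a·x₀ + b·y₀ + c·z₀.
d = 0·(-5) + 1·3 + 0·(-4)
  = 0 + 3 + 0
  = 3
Equation: y = 3

y = 3


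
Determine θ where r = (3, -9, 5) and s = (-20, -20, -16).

r·s = 3·(-20) + (-9)·(-20) + 5·(-16) = -60 + 180 - 80 = 40
|r| = √(3² + (-9)² + 5²) = √115 ≈ 10.72
|s| = √((-20)² + (-20)² + (-16)²) = √1056 ≈ 32.5
cos θ = (r·s)/(|r||s|) = 40/(10.72·32.5) ≈ 0.1148
θ = arccos(0.1148) ≈ 83.41°

83.41°


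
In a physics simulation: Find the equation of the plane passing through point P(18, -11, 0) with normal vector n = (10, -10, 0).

The plane through P with normal n = (a, b, c) satisfies n·(r - P) = 0,
i.e. ax + by + cz = a·x₀ + b·y₀ + c·z₀.
d = 10·18 + (-10)·(-11) + 0·0
  = 180 + 110 + 0
  = 290
Equation: 10x - 10y = 290

10x - 10y = 290


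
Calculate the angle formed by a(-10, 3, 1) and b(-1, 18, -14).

a·b = (-10)·(-1) + 3·18 + 1·(-14) = 10 + 54 - 14 = 50
|a| = √((-10)² + 3² + 1²) = √110 ≈ 10.49
|b| = √((-1)² + 18² + (-14)²) = √521 ≈ 22.83
cos θ = (a·b)/(|a||b|) = 50/(10.49·22.83) ≈ 0.2089
θ = arccos(0.2089) ≈ 77.94°

77.94°


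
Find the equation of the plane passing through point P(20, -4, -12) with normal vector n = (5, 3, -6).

The plane through P with normal n = (a, b, c) satisfies n·(r - P) = 0,
i.e. ax + by + cz = a·x₀ + b·y₀ + c·z₀.
d = 5·20 + 3·(-4) + (-6)·(-12)
  = 100 - 12 + 72
  = 160
Equation: 5x + 3y - 6z = 160

5x + 3y - 6z = 160


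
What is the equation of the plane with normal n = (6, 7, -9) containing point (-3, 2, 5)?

The plane through P with normal n = (a, b, c) satisfies n·(r - P) = 0,
i.e. ax + by + cz = a·x₀ + b·y₀ + c·z₀.
d = 6·(-3) + 7·2 + (-9)·5
  = -18 + 14 - 45
  = -49
Equation: 6x + 7y - 9z = -49

6x + 7y - 9z = -49


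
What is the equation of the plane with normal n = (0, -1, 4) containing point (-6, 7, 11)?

The plane through P with normal n = (a, b, c) satisfies n·(r - P) = 0,
i.e. ax + by + cz = a·x₀ + b·y₀ + c·z₀.
d = 0·(-6) + (-1)·7 + 4·11
  = 0 - 7 + 44
  = 37
Equation: -y + 4z = 37

-y + 4z = 37


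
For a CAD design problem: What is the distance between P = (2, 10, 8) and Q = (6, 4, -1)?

d = √[(x₂-x₁)² + (y₂-y₁)² + (z₂-z₁)²]
  = √[4² + (-6)² + (-9)²]
  = √[16 + 36 + 81]
  = √133
  ≈ 11.53

11.53


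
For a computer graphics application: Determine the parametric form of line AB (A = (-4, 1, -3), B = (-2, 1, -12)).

Direction vector d = B - A = (-2 + 4, 1 - 1, -12 + 3) = (2, 0, -9)
Parametric form r = A + t·d:
x = -4 + 2t, y = 1, z = -3 - 9t

x = -4 + 2t, y = 1, z = -3 - 9t


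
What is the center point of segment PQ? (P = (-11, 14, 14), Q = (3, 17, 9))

M = ((x₁+x₂)/2, (y₁+y₂)/2, (z₁+z₂)/2)
  = ((-11 + 3)/2, (14 + 17)/2, (14 + 9)/2)
  = (-8/2, 31/2, 23/2)
  = (-4, 15.5, 11.5)

(-4, 15.5, 11.5)


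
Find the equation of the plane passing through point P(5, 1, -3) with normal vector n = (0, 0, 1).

The plane through P with normal n = (a, b, c) satisfies n·(r - P) = 0,
i.e. ax + by + cz = a·x₀ + b·y₀ + c·z₀.
d = 0·5 + 0·1 + 1·(-3)
  = 0 + 0 - 3
  = -3
Equation: z = -3

z = -3


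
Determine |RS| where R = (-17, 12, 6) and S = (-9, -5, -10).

d = √[(x₂-x₁)² + (y₂-y₁)² + (z₂-z₁)²]
  = √[8² + (-17)² + (-16)²]
  = √[64 + 289 + 256]
  = √609
  ≈ 24.68

24.68


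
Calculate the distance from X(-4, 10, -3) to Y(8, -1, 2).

d = √[(x₂-x₁)² + (y₂-y₁)² + (z₂-z₁)²]
  = √[12² + (-11)² + 5²]
  = √[144 + 121 + 25]
  = √290
  ≈ 17.03

17.03


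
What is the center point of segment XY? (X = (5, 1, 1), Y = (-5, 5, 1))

M = ((x₁+x₂)/2, (y₁+y₂)/2, (z₁+z₂)/2)
  = ((5 - 5)/2, (1 + 5)/2, (1 + 1)/2)
  = (0/2, 6/2, 2/2)
  = (0, 3, 1)

(0, 3, 1)


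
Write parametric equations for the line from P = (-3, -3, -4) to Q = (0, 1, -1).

Direction vector d = Q - P = (0 + 3, 1 + 3, -1 + 4) = (3, 4, 3)
Parametric form r = P + t·d:
x = -3 + 3t, y = -3 + 4t, z = -4 + 3t

x = -3 + 3t, y = -3 + 4t, z = -4 + 3t


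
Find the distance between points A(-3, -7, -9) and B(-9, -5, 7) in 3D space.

d = √[(x₂-x₁)² + (y₂-y₁)² + (z₂-z₁)²]
  = √[(-6)² + 2² + 16²]
  = √[36 + 4 + 256]
  = √296
  ≈ 17.2

17.2


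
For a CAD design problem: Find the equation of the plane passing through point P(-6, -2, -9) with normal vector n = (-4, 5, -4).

The plane through P with normal n = (a, b, c) satisfies n·(r - P) = 0,
i.e. ax + by + cz = a·x₀ + b·y₀ + c·z₀.
d = (-4)·(-6) + 5·(-2) + (-4)·(-9)
  = 24 - 10 + 36
  = 50
Equation: -4x + 5y - 4z = 50

-4x + 5y - 4z = 50


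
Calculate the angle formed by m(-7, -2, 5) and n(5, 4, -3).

m·n = (-7)·5 + (-2)·4 + 5·(-3) = -35 - 8 - 15 = -58
|m| = √((-7)² + (-2)² + 5²) = √78 ≈ 8.832
|n| = √(5² + 4² + (-3)²) = √50 ≈ 7.071
cos θ = (m·n)/(|m||n|) = -58/(8.832·7.071) ≈ -0.9287
θ = arccos(-0.9287) ≈ 158.2°

158.2°


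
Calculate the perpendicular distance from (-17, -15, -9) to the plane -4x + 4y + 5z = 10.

distance = |a·x₀ + b·y₀ + c·z₀ - d| / √(a² + b² + c²)
  = |(-4)·(-17) + 4·(-15) + 5·(-9) - 10| / √((-4)² + 4² + 5²)
  = |68 - 60 - 45 - 10| / √(16 + 16 + 25)
  = |-47| / √57
  = 47 / 7.55
  ≈ 6.225

6.225


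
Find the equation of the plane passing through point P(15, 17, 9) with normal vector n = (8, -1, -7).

The plane through P with normal n = (a, b, c) satisfies n·(r - P) = 0,
i.e. ax + by + cz = a·x₀ + b·y₀ + c·z₀.
d = 8·15 + (-1)·17 + (-7)·9
  = 120 - 17 - 63
  = 40
Equation: 8x - y - 7z = 40

8x - y - 7z = 40


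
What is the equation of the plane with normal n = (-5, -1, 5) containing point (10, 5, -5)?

The plane through P with normal n = (a, b, c) satisfies n·(r - P) = 0,
i.e. ax + by + cz = a·x₀ + b·y₀ + c·z₀.
d = (-5)·10 + (-1)·5 + 5·(-5)
  = -50 - 5 - 25
  = -80
Equation: -5x - y + 5z = -80

-5x - y + 5z = -80


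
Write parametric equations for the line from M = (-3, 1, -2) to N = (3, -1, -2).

Direction vector d = N - M = (3 + 3, -1 - 1, -2 + 2) = (6, -2, 0)
Parametric form r = M + t·d:
x = -3 + 6t, y = 1 - 2t, z = -2

x = -3 + 6t, y = 1 - 2t, z = -2


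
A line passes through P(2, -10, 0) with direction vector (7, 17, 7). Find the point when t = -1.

P(t) = P + t·d
  = (2 + 7·(-1), -10 + 17·(-1), 0 + 7·(-1))
  = (2 - 7, -10 - 17, 0 - 7)
  = (-5, -27, -7)

(-5, -27, -7)


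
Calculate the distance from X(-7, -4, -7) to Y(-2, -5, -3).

d = √[(x₂-x₁)² + (y₂-y₁)² + (z₂-z₁)²]
  = √[5² + (-1)² + 4²]
  = √[25 + 1 + 16]
  = √42
  ≈ 6.481

6.481


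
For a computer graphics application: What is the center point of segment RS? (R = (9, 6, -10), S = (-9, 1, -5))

M = ((x₁+x₂)/2, (y₁+y₂)/2, (z₁+z₂)/2)
  = ((9 - 9)/2, (6 + 1)/2, (-10 - 5)/2)
  = (0/2, 7/2, -15/2)
  = (0, 3.5, -7.5)

(0, 3.5, -7.5)


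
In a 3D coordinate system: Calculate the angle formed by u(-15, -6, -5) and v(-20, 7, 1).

u·v = (-15)·(-20) + (-6)·7 + (-5)·1 = 300 - 42 - 5 = 253
|u| = √((-15)² + (-6)² + (-5)²) = √286 ≈ 16.91
|v| = √((-20)² + 7² + 1²) = √450 ≈ 21.21
cos θ = (u·v)/(|u||v|) = 253/(16.91·21.21) ≈ 0.7052
θ = arccos(0.7052) ≈ 45.15°

45.15°


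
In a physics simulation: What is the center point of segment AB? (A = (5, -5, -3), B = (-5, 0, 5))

M = ((x₁+x₂)/2, (y₁+y₂)/2, (z₁+z₂)/2)
  = ((5 - 5)/2, (-5 + 0)/2, (-3 + 5)/2)
  = (0/2, -5/2, 2/2)
  = (0, -2.5, 1)

(0, -2.5, 1)


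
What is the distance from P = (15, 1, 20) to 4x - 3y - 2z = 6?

distance = |a·x₀ + b·y₀ + c·z₀ - d| / √(a² + b² + c²)
  = |4·15 + (-3)·1 + (-2)·20 - 6| / √(4² + (-3)² + (-2)²)
  = |60 - 3 - 40 - 6| / √(16 + 9 + 4)
  = |11| / √29
  = 11 / 5.385
  ≈ 2.043

2.043


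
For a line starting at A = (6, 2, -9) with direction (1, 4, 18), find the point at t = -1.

P(t) = A + t·d
  = (6 + 1·(-1), 2 + 4·(-1), -9 + 18·(-1))
  = (6 - 1, 2 - 4, -9 - 18)
  = (5, -2, -27)

(5, -2, -27)


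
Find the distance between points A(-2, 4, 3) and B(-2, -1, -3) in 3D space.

d = √[(x₂-x₁)² + (y₂-y₁)² + (z₂-z₁)²]
  = √[0² + (-5)² + (-6)²]
  = √[0 + 25 + 36]
  = √61
  ≈ 7.81

7.81


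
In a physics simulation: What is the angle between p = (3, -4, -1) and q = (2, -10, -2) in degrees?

p·q = 3·2 + (-4)·(-10) + (-1)·(-2) = 6 + 40 + 2 = 48
|p| = √(3² + (-4)² + (-1)²) = √26 ≈ 5.099
|q| = √(2² + (-10)² + (-2)²) = √108 ≈ 10.39
cos θ = (p·q)/(|p||q|) = 48/(5.099·10.39) ≈ 0.9058
θ = arccos(0.9058) ≈ 25.07°

25.07°


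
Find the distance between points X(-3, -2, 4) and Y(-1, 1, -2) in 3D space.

d = √[(x₂-x₁)² + (y₂-y₁)² + (z₂-z₁)²]
  = √[2² + 3² + (-6)²]
  = √[4 + 9 + 36]
  = √49
  ≈ 7

7


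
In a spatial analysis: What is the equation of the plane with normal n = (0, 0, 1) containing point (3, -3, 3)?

The plane through P with normal n = (a, b, c) satisfies n·(r - P) = 0,
i.e. ax + by + cz = a·x₀ + b·y₀ + c·z₀.
d = 0·3 + 0·(-3) + 1·3
  = 0 + 0 + 3
  = 3
Equation: z = 3

z = 3


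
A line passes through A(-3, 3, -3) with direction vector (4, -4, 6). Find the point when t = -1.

P(t) = A + t·d
  = (-3 + 4·(-1), 3 + (-4)·(-1), -3 + 6·(-1))
  = (-3 - 4, 3 + 4, -3 - 6)
  = (-7, 7, -9)

(-7, 7, -9)


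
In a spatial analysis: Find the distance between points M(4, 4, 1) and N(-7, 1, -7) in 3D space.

d = √[(x₂-x₁)² + (y₂-y₁)² + (z₂-z₁)²]
  = √[(-11)² + (-3)² + (-8)²]
  = √[121 + 9 + 64]
  = √194
  ≈ 13.93

13.93


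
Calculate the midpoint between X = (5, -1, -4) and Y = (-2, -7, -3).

M = ((x₁+x₂)/2, (y₁+y₂)/2, (z₁+z₂)/2)
  = ((5 - 2)/2, (-1 - 7)/2, (-4 - 3)/2)
  = (3/2, -8/2, -7/2)
  = (1.5, -4, -3.5)

(1.5, -4, -3.5)


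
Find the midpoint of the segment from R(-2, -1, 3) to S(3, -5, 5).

M = ((x₁+x₂)/2, (y₁+y₂)/2, (z₁+z₂)/2)
  = ((-2 + 3)/2, (-1 - 5)/2, (3 + 5)/2)
  = (1/2, -6/2, 8/2)
  = (0.5, -3, 4)

(0.5, -3, 4)


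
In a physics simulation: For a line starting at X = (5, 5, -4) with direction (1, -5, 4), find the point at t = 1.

P(t) = X + t·d
  = (5 + 1·1, 5 + (-5)·1, -4 + 4·1)
  = (5 + 1, 5 - 5, -4 + 4)
  = (6, 0, 0)

(6, 0, 0)


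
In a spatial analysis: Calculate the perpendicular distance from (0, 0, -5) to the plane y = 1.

distance = |a·x₀ + b·y₀ + c·z₀ - d| / √(a² + b² + c²)
  = |0·0 + 1·0 + 0·(-5) - 1| / √(0² + 1² + 0²)
  = |0 + 0 + 0 - 1| / √(0 + 1 + 0)
  = |-1| / √1
  = 1 / 1
  ≈ 1

1


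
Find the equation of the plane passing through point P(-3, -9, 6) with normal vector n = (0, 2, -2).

The plane through P with normal n = (a, b, c) satisfies n·(r - P) = 0,
i.e. ax + by + cz = a·x₀ + b·y₀ + c·z₀.
d = 0·(-3) + 2·(-9) + (-2)·6
  = 0 - 18 - 12
  = -30
Equation: 2y - 2z = -30

2y - 2z = -30


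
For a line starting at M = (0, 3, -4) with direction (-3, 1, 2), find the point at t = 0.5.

P(t) = M + t·d
  = (0 + (-3)·0.5, 3 + 1·0.5, -4 + 2·0.5)
  = (0 - 1.5, 3 + 0.5, -4 + 1)
  = (-1.5, 3.5, -3)

(-1.5, 3.5, -3)


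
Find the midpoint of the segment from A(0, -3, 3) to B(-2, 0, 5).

M = ((x₁+x₂)/2, (y₁+y₂)/2, (z₁+z₂)/2)
  = ((0 - 2)/2, (-3 + 0)/2, (3 + 5)/2)
  = (-2/2, -3/2, 8/2)
  = (-1, -1.5, 4)

(-1, -1.5, 4)


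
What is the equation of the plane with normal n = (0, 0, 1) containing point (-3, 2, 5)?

The plane through P with normal n = (a, b, c) satisfies n·(r - P) = 0,
i.e. ax + by + cz = a·x₀ + b·y₀ + c·z₀.
d = 0·(-3) + 0·2 + 1·5
  = 0 + 0 + 5
  = 5
Equation: z = 5

z = 5


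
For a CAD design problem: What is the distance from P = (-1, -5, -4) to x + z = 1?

distance = |a·x₀ + b·y₀ + c·z₀ - d| / √(a² + b² + c²)
  = |1·(-1) + 0·(-5) + 1·(-4) - 1| / √(1² + 0² + 1²)
  = |-1 + 0 - 4 - 1| / √(1 + 0 + 1)
  = |-6| / √2
  = 6 / 1.414
  ≈ 4.243

4.243


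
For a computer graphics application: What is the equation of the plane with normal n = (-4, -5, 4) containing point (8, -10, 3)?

The plane through P with normal n = (a, b, c) satisfies n·(r - P) = 0,
i.e. ax + by + cz = a·x₀ + b·y₀ + c·z₀.
d = (-4)·8 + (-5)·(-10) + 4·3
  = -32 + 50 + 12
  = 30
Equation: -4x - 5y + 4z = 30

-4x - 5y + 4z = 30


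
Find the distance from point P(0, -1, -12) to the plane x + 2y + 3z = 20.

distance = |a·x₀ + b·y₀ + c·z₀ - d| / √(a² + b² + c²)
  = |1·0 + 2·(-1) + 3·(-12) - 20| / √(1² + 2² + 3²)
  = |0 - 2 - 36 - 20| / √(1 + 4 + 9)
  = |-58| / √14
  = 58 / 3.742
  ≈ 15.5

15.5


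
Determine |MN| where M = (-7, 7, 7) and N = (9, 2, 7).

d = √[(x₂-x₁)² + (y₂-y₁)² + (z₂-z₁)²]
  = √[16² + (-5)² + 0²]
  = √[256 + 25 + 0]
  = √281
  ≈ 16.76

16.76


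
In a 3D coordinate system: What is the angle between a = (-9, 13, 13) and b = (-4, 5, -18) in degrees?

a·b = (-9)·(-4) + 13·5 + 13·(-18) = 36 + 65 - 234 = -133
|a| = √((-9)² + 13² + 13²) = √419 ≈ 20.47
|b| = √((-4)² + 5² + (-18)²) = √365 ≈ 19.1
cos θ = (a·b)/(|a||b|) = -133/(20.47·19.1) ≈ -0.3401
θ = arccos(-0.3401) ≈ 109.9°

109.9°


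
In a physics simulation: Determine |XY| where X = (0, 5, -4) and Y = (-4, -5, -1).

d = √[(x₂-x₁)² + (y₂-y₁)² + (z₂-z₁)²]
  = √[(-4)² + (-10)² + 3²]
  = √[16 + 100 + 9]
  = √125
  ≈ 11.18

11.18


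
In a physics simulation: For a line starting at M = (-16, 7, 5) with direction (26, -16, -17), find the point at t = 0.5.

P(t) = M + t·d
  = (-16 + 26·0.5, 7 + (-16)·0.5, 5 + (-17)·0.5)
  = (-16 + 13, 7 - 8, 5 - 8.5)
  = (-3, -1, -3.5)

(-3, -1, -3.5)


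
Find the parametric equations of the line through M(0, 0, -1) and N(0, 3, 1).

Direction vector d = N - M = (0 + 0, 3 + 0, 1 + 1) = (0, 3, 2)
Parametric form r = M + t·d:
x = 0, y = 0 + 3t, z = -1 + 2t

x = 0, y = 0 + 3t, z = -1 + 2t


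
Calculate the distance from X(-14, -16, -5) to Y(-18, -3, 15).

d = √[(x₂-x₁)² + (y₂-y₁)² + (z₂-z₁)²]
  = √[(-4)² + 13² + 20²]
  = √[16 + 169 + 400]
  = √585
  ≈ 24.19

24.19


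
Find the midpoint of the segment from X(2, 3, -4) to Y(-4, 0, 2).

M = ((x₁+x₂)/2, (y₁+y₂)/2, (z₁+z₂)/2)
  = ((2 - 4)/2, (3 + 0)/2, (-4 + 2)/2)
  = (-2/2, 3/2, -2/2)
  = (-1, 1.5, -1)

(-1, 1.5, -1)


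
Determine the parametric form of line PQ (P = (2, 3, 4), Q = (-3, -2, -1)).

Direction vector d = Q - P = (-3 - 2, -2 - 3, -1 - 4) = (-5, -5, -5)
Parametric form r = P + t·d:
x = 2 - 5t, y = 3 - 5t, z = 4 - 5t

x = 2 - 5t, y = 3 - 5t, z = 4 - 5t


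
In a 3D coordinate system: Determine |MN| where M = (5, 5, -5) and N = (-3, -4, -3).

d = √[(x₂-x₁)² + (y₂-y₁)² + (z₂-z₁)²]
  = √[(-8)² + (-9)² + 2²]
  = √[64 + 81 + 4]
  = √149
  ≈ 12.21

12.21


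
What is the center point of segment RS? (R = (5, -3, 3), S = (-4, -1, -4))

M = ((x₁+x₂)/2, (y₁+y₂)/2, (z₁+z₂)/2)
  = ((5 - 4)/2, (-3 - 1)/2, (3 - 4)/2)
  = (1/2, -4/2, -1/2)
  = (0.5, -2, -0.5)

(0.5, -2, -0.5)


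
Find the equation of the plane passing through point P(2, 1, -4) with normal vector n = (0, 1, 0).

The plane through P with normal n = (a, b, c) satisfies n·(r - P) = 0,
i.e. ax + by + cz = a·x₀ + b·y₀ + c·z₀.
d = 0·2 + 1·1 + 0·(-4)
  = 0 + 1 + 0
  = 1
Equation: y = 1

y = 1


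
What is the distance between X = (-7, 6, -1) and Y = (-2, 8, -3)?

d = √[(x₂-x₁)² + (y₂-y₁)² + (z₂-z₁)²]
  = √[5² + 2² + (-2)²]
  = √[25 + 4 + 4]
  = √33
  ≈ 5.745

5.745


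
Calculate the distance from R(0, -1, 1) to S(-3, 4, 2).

d = √[(x₂-x₁)² + (y₂-y₁)² + (z₂-z₁)²]
  = √[(-3)² + 5² + 1²]
  = √[9 + 25 + 1]
  = √35
  ≈ 5.916

5.916


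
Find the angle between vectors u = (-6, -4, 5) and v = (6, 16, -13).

u·v = (-6)·6 + (-4)·16 + 5·(-13) = -36 - 64 - 65 = -165
|u| = √((-6)² + (-4)² + 5²) = √77 ≈ 8.775
|v| = √(6² + 16² + (-13)²) = √461 ≈ 21.47
cos θ = (u·v)/(|u||v|) = -165/(8.775·21.47) ≈ -0.8758
θ = arccos(-0.8758) ≈ 151.1°

151.1°


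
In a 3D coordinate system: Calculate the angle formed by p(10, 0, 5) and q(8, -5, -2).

p·q = 10·8 + 0·(-5) + 5·(-2) = 80 + 0 - 10 = 70
|p| = √(10² + 0² + 5²) = √125 ≈ 11.18
|q| = √(8² + (-5)² + (-2)²) = √93 ≈ 9.644
cos θ = (p·q)/(|p||q|) = 70/(11.18·9.644) ≈ 0.6492
θ = arccos(0.6492) ≈ 49.52°

49.52°


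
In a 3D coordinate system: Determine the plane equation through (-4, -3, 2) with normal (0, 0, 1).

The plane through P with normal n = (a, b, c) satisfies n·(r - P) = 0,
i.e. ax + by + cz = a·x₀ + b·y₀ + c·z₀.
d = 0·(-4) + 0·(-3) + 1·2
  = 0 + 0 + 2
  = 2
Equation: z = 2

z = 2


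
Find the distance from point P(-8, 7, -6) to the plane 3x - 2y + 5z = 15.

distance = |a·x₀ + b·y₀ + c·z₀ - d| / √(a² + b² + c²)
  = |3·(-8) + (-2)·7 + 5·(-6) - 15| / √(3² + (-2)² + 5²)
  = |-24 - 14 - 30 - 15| / √(9 + 4 + 25)
  = |-83| / √38
  = 83 / 6.164
  ≈ 13.46

13.46


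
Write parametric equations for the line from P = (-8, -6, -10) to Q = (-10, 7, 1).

Direction vector d = Q - P = (-10 + 8, 7 + 6, 1 + 10) = (-2, 13, 11)
Parametric form r = P + t·d:
x = -8 - 2t, y = -6 + 13t, z = -10 + 11t

x = -8 - 2t, y = -6 + 13t, z = -10 + 11t


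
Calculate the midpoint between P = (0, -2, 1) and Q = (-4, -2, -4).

M = ((x₁+x₂)/2, (y₁+y₂)/2, (z₁+z₂)/2)
  = ((0 - 4)/2, (-2 - 2)/2, (1 - 4)/2)
  = (-4/2, -4/2, -3/2)
  = (-2, -2, -1.5)

(-2, -2, -1.5)


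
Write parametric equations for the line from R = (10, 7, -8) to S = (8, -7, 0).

Direction vector d = S - R = (8 - 10, -7 - 7, 0 + 8) = (-2, -14, 8)
Parametric form r = R + t·d:
x = 10 - 2t, y = 7 - 14t, z = -8 + 8t

x = 10 - 2t, y = 7 - 14t, z = -8 + 8t


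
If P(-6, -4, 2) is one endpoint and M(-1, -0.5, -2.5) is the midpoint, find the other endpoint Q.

Q = 2M - P
  = (2·(-1) - (-6), 2·(-0.5) - (-4), 2·(-2.5) - 2)
  = (-2 + 6, -1 + 4, -5 - 2)
  = (4, 3, -7)

(4, 3, -7)


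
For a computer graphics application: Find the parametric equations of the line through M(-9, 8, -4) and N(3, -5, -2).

Direction vector d = N - M = (3 + 9, -5 - 8, -2 + 4) = (12, -13, 2)
Parametric form r = M + t·d:
x = -9 + 12t, y = 8 - 13t, z = -4 + 2t

x = -9 + 12t, y = 8 - 13t, z = -4 + 2t


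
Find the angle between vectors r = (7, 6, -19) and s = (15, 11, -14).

r·s = 7·15 + 6·11 + (-19)·(-14) = 105 + 66 + 266 = 437
|r| = √(7² + 6² + (-19)²) = √446 ≈ 21.12
|s| = √(15² + 11² + (-14)²) = √542 ≈ 23.28
cos θ = (r·s)/(|r||s|) = 437/(21.12·23.28) ≈ 0.8888
θ = arccos(0.8888) ≈ 27.27°

27.27°


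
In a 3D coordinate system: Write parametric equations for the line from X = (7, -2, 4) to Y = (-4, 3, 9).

Direction vector d = Y - X = (-4 - 7, 3 + 2, 9 - 4) = (-11, 5, 5)
Parametric form r = X + t·d:
x = 7 - 11t, y = -2 + 5t, z = 4 + 5t

x = 7 - 11t, y = -2 + 5t, z = 4 + 5t


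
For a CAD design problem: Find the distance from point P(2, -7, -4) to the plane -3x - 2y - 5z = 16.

distance = |a·x₀ + b·y₀ + c·z₀ - d| / √(a² + b² + c²)
  = |(-3)·2 + (-2)·(-7) + (-5)·(-4) - 16| / √((-3)² + (-2)² + (-5)²)
  = |-6 + 14 + 20 - 16| / √(9 + 4 + 25)
  = |12| / √38
  = 12 / 6.164
  ≈ 1.947

1.947


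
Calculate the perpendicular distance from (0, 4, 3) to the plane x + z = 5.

distance = |a·x₀ + b·y₀ + c·z₀ - d| / √(a² + b² + c²)
  = |1·0 + 0·4 + 1·3 - 5| / √(1² + 0² + 1²)
  = |0 + 0 + 3 - 5| / √(1 + 0 + 1)
  = |-2| / √2
  = 2 / 1.414
  ≈ 1.414

1.414


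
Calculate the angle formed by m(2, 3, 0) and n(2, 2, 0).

m·n = 2·2 + 3·2 + 0·0 = 4 + 6 + 0 = 10
|m| = √(2² + 3² + 0²) = √13 ≈ 3.606
|n| = √(2² + 2² + 0²) = √8 ≈ 2.828
cos θ = (m·n)/(|m||n|) = 10/(3.606·2.828) ≈ 0.9806
θ = arccos(0.9806) ≈ 11.31°

11.31°


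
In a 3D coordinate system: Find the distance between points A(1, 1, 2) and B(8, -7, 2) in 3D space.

d = √[(x₂-x₁)² + (y₂-y₁)² + (z₂-z₁)²]
  = √[7² + (-8)² + 0²]
  = √[49 + 64 + 0]
  = √113
  ≈ 10.63

10.63


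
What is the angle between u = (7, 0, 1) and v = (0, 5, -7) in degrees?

u·v = 7·0 + 0·5 + 1·(-7) = 0 + 0 - 7 = -7
|u| = √(7² + 0² + 1²) = √50 ≈ 7.071
|v| = √(0² + 5² + (-7)²) = √74 ≈ 8.602
cos θ = (u·v)/(|u||v|) = -7/(7.071·8.602) ≈ -0.1151
θ = arccos(-0.1151) ≈ 96.61°

96.61°


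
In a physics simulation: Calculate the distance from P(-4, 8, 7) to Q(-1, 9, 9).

d = √[(x₂-x₁)² + (y₂-y₁)² + (z₂-z₁)²]
  = √[3² + 1² + 2²]
  = √[9 + 1 + 4]
  = √14
  ≈ 3.742

3.742


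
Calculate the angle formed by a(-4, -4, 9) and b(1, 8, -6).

a·b = (-4)·1 + (-4)·8 + 9·(-6) = -4 - 32 - 54 = -90
|a| = √((-4)² + (-4)² + 9²) = √113 ≈ 10.63
|b| = √(1² + 8² + (-6)²) = √101 ≈ 10.05
cos θ = (a·b)/(|a||b|) = -90/(10.63·10.05) ≈ -0.8424
θ = arccos(-0.8424) ≈ 147.4°

147.4°


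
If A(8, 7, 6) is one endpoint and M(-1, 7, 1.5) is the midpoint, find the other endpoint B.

B = 2M - A
  = (2·(-1) - 8, 2·7 - 7, 2·1.5 - 6)
  = (-2 - 8, 14 - 7, 3 - 6)
  = (-10, 7, -3)

(-10, 7, -3)


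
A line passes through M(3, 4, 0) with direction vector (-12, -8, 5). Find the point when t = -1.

P(t) = M + t·d
  = (3 + (-12)·(-1), 4 + (-8)·(-1), 0 + 5·(-1))
  = (3 + 12, 4 + 8, 0 - 5)
  = (15, 12, -5)

(15, 12, -5)


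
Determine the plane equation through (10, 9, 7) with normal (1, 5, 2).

The plane through P with normal n = (a, b, c) satisfies n·(r - P) = 0,
i.e. ax + by + cz = a·x₀ + b·y₀ + c·z₀.
d = 1·10 + 5·9 + 2·7
  = 10 + 45 + 14
  = 69
Equation: x + 5y + 2z = 69

x + 5y + 2z = 69


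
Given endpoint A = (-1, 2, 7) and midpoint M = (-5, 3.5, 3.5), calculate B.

B = 2M - A
  = (2·(-5) - (-1), 2·3.5 - 2, 2·3.5 - 7)
  = (-10 + 1, 7 - 2, 7 - 7)
  = (-9, 5, 0)

(-9, 5, 0)


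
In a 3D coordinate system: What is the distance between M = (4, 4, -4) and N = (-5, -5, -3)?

d = √[(x₂-x₁)² + (y₂-y₁)² + (z₂-z₁)²]
  = √[(-9)² + (-9)² + 1²]
  = √[81 + 81 + 1]
  = √163
  ≈ 12.77

12.77


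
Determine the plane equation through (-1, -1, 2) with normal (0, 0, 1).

The plane through P with normal n = (a, b, c) satisfies n·(r - P) = 0,
i.e. ax + by + cz = a·x₀ + b·y₀ + c·z₀.
d = 0·(-1) + 0·(-1) + 1·2
  = 0 + 0 + 2
  = 2
Equation: z = 2

z = 2


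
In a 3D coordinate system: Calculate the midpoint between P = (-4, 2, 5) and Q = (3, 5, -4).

M = ((x₁+x₂)/2, (y₁+y₂)/2, (z₁+z₂)/2)
  = ((-4 + 3)/2, (2 + 5)/2, (5 - 4)/2)
  = (-1/2, 7/2, 1/2)
  = (-0.5, 3.5, 0.5)

(-0.5, 3.5, 0.5)


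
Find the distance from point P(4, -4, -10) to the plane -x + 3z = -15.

distance = |a·x₀ + b·y₀ + c·z₀ - d| / √(a² + b² + c²)
  = |(-1)·4 + 0·(-4) + 3·(-10) - (-15)| / √((-1)² + 0² + 3²)
  = |-4 + 0 - 30 + 15| / √(1 + 0 + 9)
  = |-19| / √10
  = 19 / 3.162
  ≈ 6.008

6.008


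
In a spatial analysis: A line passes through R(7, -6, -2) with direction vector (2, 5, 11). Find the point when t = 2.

P(t) = R + t·d
  = (7 + 2·2, -6 + 5·2, -2 + 11·2)
  = (7 + 4, -6 + 10, -2 + 22)
  = (11, 4, 20)

(11, 4, 20)


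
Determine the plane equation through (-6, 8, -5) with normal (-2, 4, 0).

The plane through P with normal n = (a, b, c) satisfies n·(r - P) = 0,
i.e. ax + by + cz = a·x₀ + b·y₀ + c·z₀.
d = (-2)·(-6) + 4·8 + 0·(-5)
  = 12 + 32 + 0
  = 44
Equation: -2x + 4y = 44

-2x + 4y = 44


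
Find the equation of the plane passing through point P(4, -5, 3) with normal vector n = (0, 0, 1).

The plane through P with normal n = (a, b, c) satisfies n·(r - P) = 0,
i.e. ax + by + cz = a·x₀ + b·y₀ + c·z₀.
d = 0·4 + 0·(-5) + 1·3
  = 0 + 0 + 3
  = 3
Equation: z = 3

z = 3


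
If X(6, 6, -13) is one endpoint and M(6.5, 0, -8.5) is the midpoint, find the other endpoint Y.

Y = 2M - X
  = (2·6.5 - 6, 2·0 - 6, 2·(-8.5) - (-13))
  = (13 - 6, 0 - 6, -17 + 13)
  = (7, -6, -4)

(7, -6, -4)


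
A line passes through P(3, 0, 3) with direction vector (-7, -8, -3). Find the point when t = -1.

P(t) = P + t·d
  = (3 + (-7)·(-1), 0 + (-8)·(-1), 3 + (-3)·(-1))
  = (3 + 7, 0 + 8, 3 + 3)
  = (10, 8, 6)

(10, 8, 6)


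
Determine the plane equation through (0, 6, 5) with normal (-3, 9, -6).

The plane through P with normal n = (a, b, c) satisfies n·(r - P) = 0,
i.e. ax + by + cz = a·x₀ + b·y₀ + c·z₀.
d = (-3)·0 + 9·6 + (-6)·5
  = 0 + 54 - 30
  = 24
Equation: -3x + 9y - 6z = 24

-3x + 9y - 6z = 24


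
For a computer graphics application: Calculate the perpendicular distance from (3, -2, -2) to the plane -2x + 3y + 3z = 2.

distance = |a·x₀ + b·y₀ + c·z₀ - d| / √(a² + b² + c²)
  = |(-2)·3 + 3·(-2) + 3·(-2) - 2| / √((-2)² + 3² + 3²)
  = |-6 - 6 - 6 - 2| / √(4 + 9 + 9)
  = |-20| / √22
  = 20 / 4.69
  ≈ 4.264

4.264


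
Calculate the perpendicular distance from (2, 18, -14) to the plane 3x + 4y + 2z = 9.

distance = |a·x₀ + b·y₀ + c·z₀ - d| / √(a² + b² + c²)
  = |3·2 + 4·18 + 2·(-14) - 9| / √(3² + 4² + 2²)
  = |6 + 72 - 28 - 9| / √(9 + 16 + 4)
  = |41| / √29
  = 41 / 5.385
  ≈ 7.614

7.614


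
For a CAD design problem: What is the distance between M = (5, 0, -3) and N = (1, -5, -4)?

d = √[(x₂-x₁)² + (y₂-y₁)² + (z₂-z₁)²]
  = √[(-4)² + (-5)² + (-1)²]
  = √[16 + 25 + 1]
  = √42
  ≈ 6.481

6.481


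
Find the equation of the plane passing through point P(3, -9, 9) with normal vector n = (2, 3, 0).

The plane through P with normal n = (a, b, c) satisfies n·(r - P) = 0,
i.e. ax + by + cz = a·x₀ + b·y₀ + c·z₀.
d = 2·3 + 3·(-9) + 0·9
  = 6 - 27 + 0
  = -21
Equation: 2x + 3y = -21

2x + 3y = -21


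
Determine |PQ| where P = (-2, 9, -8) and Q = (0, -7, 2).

d = √[(x₂-x₁)² + (y₂-y₁)² + (z₂-z₁)²]
  = √[2² + (-16)² + 10²]
  = √[4 + 256 + 100]
  = √360
  ≈ 18.97

18.97


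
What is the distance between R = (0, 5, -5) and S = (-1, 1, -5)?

d = √[(x₂-x₁)² + (y₂-y₁)² + (z₂-z₁)²]
  = √[(-1)² + (-4)² + 0²]
  = √[1 + 16 + 0]
  = √17
  ≈ 4.123

4.123


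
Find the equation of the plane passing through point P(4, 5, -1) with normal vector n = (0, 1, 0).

The plane through P with normal n = (a, b, c) satisfies n·(r - P) = 0,
i.e. ax + by + cz = a·x₀ + b·y₀ + c·z₀.
d = 0·4 + 1·5 + 0·(-1)
  = 0 + 5 + 0
  = 5
Equation: y = 5

y = 5


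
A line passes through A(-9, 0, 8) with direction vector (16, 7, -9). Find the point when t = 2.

P(t) = A + t·d
  = (-9 + 16·2, 0 + 7·2, 8 + (-9)·2)
  = (-9 + 32, 0 + 14, 8 - 18)
  = (23, 14, -10)

(23, 14, -10)


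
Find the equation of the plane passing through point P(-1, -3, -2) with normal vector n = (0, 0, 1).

The plane through P with normal n = (a, b, c) satisfies n·(r - P) = 0,
i.e. ax + by + cz = a·x₀ + b·y₀ + c·z₀.
d = 0·(-1) + 0·(-3) + 1·(-2)
  = 0 + 0 - 2
  = -2
Equation: z = -2

z = -2


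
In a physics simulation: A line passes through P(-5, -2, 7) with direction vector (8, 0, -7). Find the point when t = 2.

P(t) = P + t·d
  = (-5 + 8·2, -2 + 0·2, 7 + (-7)·2)
  = (-5 + 16, -2 + 0, 7 - 14)
  = (11, -2, -7)

(11, -2, -7)


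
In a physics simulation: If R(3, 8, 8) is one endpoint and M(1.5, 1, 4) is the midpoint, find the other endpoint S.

S = 2M - R
  = (2·1.5 - 3, 2·1 - 8, 2·4 - 8)
  = (3 - 3, 2 - 8, 8 - 8)
  = (0, -6, 0)

(0, -6, 0)


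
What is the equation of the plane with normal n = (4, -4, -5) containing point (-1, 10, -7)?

The plane through P with normal n = (a, b, c) satisfies n·(r - P) = 0,
i.e. ax + by + cz = a·x₀ + b·y₀ + c·z₀.
d = 4·(-1) + (-4)·10 + (-5)·(-7)
  = -4 - 40 + 35
  = -9
Equation: 4x - 4y - 5z = -9

4x - 4y - 5z = -9


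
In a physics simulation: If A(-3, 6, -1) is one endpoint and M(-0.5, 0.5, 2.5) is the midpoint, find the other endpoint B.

B = 2M - A
  = (2·(-0.5) - (-3), 2·0.5 - 6, 2·2.5 - (-1))
  = (-1 + 3, 1 - 6, 5 + 1)
  = (2, -5, 6)

(2, -5, 6)


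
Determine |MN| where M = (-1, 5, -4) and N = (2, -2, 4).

d = √[(x₂-x₁)² + (y₂-y₁)² + (z₂-z₁)²]
  = √[3² + (-7)² + 8²]
  = √[9 + 49 + 64]
  = √122
  ≈ 11.05

11.05


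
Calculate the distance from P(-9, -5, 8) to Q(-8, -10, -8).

d = √[(x₂-x₁)² + (y₂-y₁)² + (z₂-z₁)²]
  = √[1² + (-5)² + (-16)²]
  = √[1 + 25 + 256]
  = √282
  ≈ 16.79

16.79


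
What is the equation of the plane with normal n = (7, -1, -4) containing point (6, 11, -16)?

The plane through P with normal n = (a, b, c) satisfies n·(r - P) = 0,
i.e. ax + by + cz = a·x₀ + b·y₀ + c·z₀.
d = 7·6 + (-1)·11 + (-4)·(-16)
  = 42 - 11 + 64
  = 95
Equation: 7x - y - 4z = 95

7x - y - 4z = 95


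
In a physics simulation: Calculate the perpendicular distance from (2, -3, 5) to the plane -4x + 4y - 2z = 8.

distance = |a·x₀ + b·y₀ + c·z₀ - d| / √(a² + b² + c²)
  = |(-4)·2 + 4·(-3) + (-2)·5 - 8| / √((-4)² + 4² + (-2)²)
  = |-8 - 12 - 10 - 8| / √(16 + 16 + 4)
  = |-38| / √36
  = 38 / 6
  ≈ 6.333

6.333


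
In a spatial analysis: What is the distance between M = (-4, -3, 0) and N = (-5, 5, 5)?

d = √[(x₂-x₁)² + (y₂-y₁)² + (z₂-z₁)²]
  = √[(-1)² + 8² + 5²]
  = √[1 + 64 + 25]
  = √90
  ≈ 9.487

9.487


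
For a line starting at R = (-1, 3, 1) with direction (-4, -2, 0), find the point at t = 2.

P(t) = R + t·d
  = (-1 + (-4)·2, 3 + (-2)·2, 1 + 0·2)
  = (-1 - 8, 3 - 4, 1 + 0)
  = (-9, -1, 1)

(-9, -1, 1)


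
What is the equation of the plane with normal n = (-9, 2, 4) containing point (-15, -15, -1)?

The plane through P with normal n = (a, b, c) satisfies n·(r - P) = 0,
i.e. ax + by + cz = a·x₀ + b·y₀ + c·z₀.
d = (-9)·(-15) + 2·(-15) + 4·(-1)
  = 135 - 30 - 4
  = 101
Equation: -9x + 2y + 4z = 101

-9x + 2y + 4z = 101


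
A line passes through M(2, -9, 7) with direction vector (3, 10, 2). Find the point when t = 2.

P(t) = M + t·d
  = (2 + 3·2, -9 + 10·2, 7 + 2·2)
  = (2 + 6, -9 + 20, 7 + 4)
  = (8, 11, 11)

(8, 11, 11)


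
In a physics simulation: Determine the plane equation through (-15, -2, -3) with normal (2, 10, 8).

The plane through P with normal n = (a, b, c) satisfies n·(r - P) = 0,
i.e. ax + by + cz = a·x₀ + b·y₀ + c·z₀.
d = 2·(-15) + 10·(-2) + 8·(-3)
  = -30 - 20 - 24
  = -74
Equation: 2x + 10y + 8z = -74

2x + 10y + 8z = -74


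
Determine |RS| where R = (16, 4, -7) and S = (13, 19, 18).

d = √[(x₂-x₁)² + (y₂-y₁)² + (z₂-z₁)²]
  = √[(-3)² + 15² + 25²]
  = √[9 + 225 + 625]
  = √859
  ≈ 29.31

29.31


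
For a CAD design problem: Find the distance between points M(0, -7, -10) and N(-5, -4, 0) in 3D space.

d = √[(x₂-x₁)² + (y₂-y₁)² + (z₂-z₁)²]
  = √[(-5)² + 3² + 10²]
  = √[25 + 9 + 100]
  = √134
  ≈ 11.58

11.58


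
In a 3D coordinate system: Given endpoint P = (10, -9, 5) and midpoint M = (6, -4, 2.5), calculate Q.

Q = 2M - P
  = (2·6 - 10, 2·(-4) - (-9), 2·2.5 - 5)
  = (12 - 10, -8 + 9, 5 - 5)
  = (2, 1, 0)

(2, 1, 0)


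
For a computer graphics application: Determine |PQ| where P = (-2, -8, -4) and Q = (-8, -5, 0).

d = √[(x₂-x₁)² + (y₂-y₁)² + (z₂-z₁)²]
  = √[(-6)² + 3² + 4²]
  = √[36 + 9 + 16]
  = √61
  ≈ 7.81

7.81


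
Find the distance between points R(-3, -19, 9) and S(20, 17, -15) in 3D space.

d = √[(x₂-x₁)² + (y₂-y₁)² + (z₂-z₁)²]
  = √[23² + 36² + (-24)²]
  = √[529 + 1296 + 576]
  = √2401
  ≈ 49

49


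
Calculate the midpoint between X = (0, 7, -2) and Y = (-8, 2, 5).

M = ((x₁+x₂)/2, (y₁+y₂)/2, (z₁+z₂)/2)
  = ((0 - 8)/2, (7 + 2)/2, (-2 + 5)/2)
  = (-8/2, 9/2, 3/2)
  = (-4, 4.5, 1.5)

(-4, 4.5, 1.5)


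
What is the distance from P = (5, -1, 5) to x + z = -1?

distance = |a·x₀ + b·y₀ + c·z₀ - d| / √(a² + b² + c²)
  = |1·5 + 0·(-1) + 1·5 - (-1)| / √(1² + 0² + 1²)
  = |5 + 0 + 5 + 1| / √(1 + 0 + 1)
  = |11| / √2
  = 11 / 1.414
  ≈ 7.778

7.778


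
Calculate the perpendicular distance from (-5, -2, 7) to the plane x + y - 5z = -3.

distance = |a·x₀ + b·y₀ + c·z₀ - d| / √(a² + b² + c²)
  = |1·(-5) + 1·(-2) + (-5)·7 - (-3)| / √(1² + 1² + (-5)²)
  = |-5 - 2 - 35 + 3| / √(1 + 1 + 25)
  = |-39| / √27
  = 39 / 5.196
  ≈ 7.506

7.506


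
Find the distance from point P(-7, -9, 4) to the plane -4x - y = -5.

distance = |a·x₀ + b·y₀ + c·z₀ - d| / √(a² + b² + c²)
  = |(-4)·(-7) + (-1)·(-9) + 0·4 - (-5)| / √((-4)² + (-1)² + 0²)
  = |28 + 9 + 0 + 5| / √(16 + 1 + 0)
  = |42| / √17
  = 42 / 4.123
  ≈ 10.19

10.19


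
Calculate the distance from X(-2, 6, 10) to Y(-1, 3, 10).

d = √[(x₂-x₁)² + (y₂-y₁)² + (z₂-z₁)²]
  = √[1² + (-3)² + 0²]
  = √[1 + 9 + 0]
  = √10
  ≈ 3.162

3.162


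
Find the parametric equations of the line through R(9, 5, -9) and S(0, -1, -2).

Direction vector d = S - R = (0 - 9, -1 - 5, -2 + 9) = (-9, -6, 7)
Parametric form r = R + t·d:
x = 9 - 9t, y = 5 - 6t, z = -9 + 7t

x = 9 - 9t, y = 5 - 6t, z = -9 + 7t


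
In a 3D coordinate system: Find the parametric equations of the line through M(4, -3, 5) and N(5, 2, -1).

Direction vector d = N - M = (5 - 4, 2 + 3, -1 - 5) = (1, 5, -6)
Parametric form r = M + t·d:
x = 4 + t, y = -3 + 5t, z = 5 - 6t

x = 4 + t, y = -3 + 5t, z = 5 - 6t


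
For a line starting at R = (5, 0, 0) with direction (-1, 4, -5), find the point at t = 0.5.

P(t) = R + t·d
  = (5 + (-1)·0.5, 0 + 4·0.5, 0 + (-5)·0.5)
  = (5 - 0.5, 0 + 2, 0 - 2.5)
  = (4.5, 2, -2.5)

(4.5, 2, -2.5)
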